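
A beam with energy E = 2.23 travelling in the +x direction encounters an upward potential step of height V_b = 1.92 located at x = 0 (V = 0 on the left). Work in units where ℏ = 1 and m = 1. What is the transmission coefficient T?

T = 0.791

The wavenumbers are k₁ = √(2mE)/ℏ = 2.112 on the left and k₂ = √(2m(E − V_b))/ℏ = 0.7874 on the right.
Matching ψ and ψ′ at x = 0 gives r = (k₁ − k₂)/(k₁ + k₂), so R = r² = 0.2087 and T = 1 − R = 0.7913.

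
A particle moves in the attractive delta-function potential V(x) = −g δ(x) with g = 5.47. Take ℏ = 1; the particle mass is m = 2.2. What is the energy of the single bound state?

For x ≠ 0 the bound state is ψ ∝ e^{−κ|x|}; integrating the TISE across the delta gives the cusp condition 2κ = 2mg/ℏ², so κ = 12.03.
Then E = −ℏ²κ²/(2m) = −mg²/(2ℏ²) = -32.91.

E = -32.9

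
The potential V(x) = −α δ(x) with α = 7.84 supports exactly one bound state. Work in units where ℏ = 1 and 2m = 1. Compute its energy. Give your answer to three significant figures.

For x ≠ 0 the bound state is ψ ∝ e^{−κ|x|}; integrating the TISE across the delta gives the cusp condition 2κ = 2mα/ℏ², so κ = 3.920.
Then E = −ℏ²κ²/(2m) = −mα²/(2ℏ²) = -15.37.

E = -15.4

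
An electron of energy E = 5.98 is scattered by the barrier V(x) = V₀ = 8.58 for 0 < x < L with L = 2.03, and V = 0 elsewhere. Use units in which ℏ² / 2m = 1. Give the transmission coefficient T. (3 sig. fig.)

T = 0.00484

Since E < V₀ the interior solution is evanescent with decay constant κ = √(2m(V₀ − E))/ℏ = 1.612.
κL = 3.273, sinh(κL) = 13.18.
Matching ψ, ψ′ at both faces gives T = [1 + V₀² sinh²(κL) / (4E(V₀ − E))]⁻¹ = 1/206.6 = 0.00484.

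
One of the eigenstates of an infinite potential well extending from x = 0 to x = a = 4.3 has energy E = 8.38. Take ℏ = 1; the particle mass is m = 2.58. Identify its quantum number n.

From E_n = n²π²ℏ²/(2ma²) invert to n = √(2ma²E)/(πℏ).
n = (4.3/π) × √(2 × 2.58 × 8.38) = 9.000 → n = 9.

n = 9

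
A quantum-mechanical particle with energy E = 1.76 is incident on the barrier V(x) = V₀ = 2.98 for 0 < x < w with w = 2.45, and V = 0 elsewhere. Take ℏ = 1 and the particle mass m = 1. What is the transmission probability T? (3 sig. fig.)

E < V₀: inside the barrier ψ ∝ e^{±κx} with κ = √(2m(V₀ − E))/ℏ = 1.562.
κw = 3.827, sinh(κw) = 22.95.
The exact tunnelling result is T⁻¹ = 1 + V₀² sinh²(κw) / [4E(V₀ − E)] = 545.7, so T = 0.00183.

T = 0.00183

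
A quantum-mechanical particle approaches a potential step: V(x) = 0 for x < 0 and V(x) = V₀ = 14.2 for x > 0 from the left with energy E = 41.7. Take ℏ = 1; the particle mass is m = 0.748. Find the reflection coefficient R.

The wavenumbers are k₁ = √(2mE)/ℏ = 7.898 on the left and k₂ = √(2m(E − V₀))/ℏ = 6.414 on the right.
Matching ψ and ψ′ at x = 0 gives r = (k₁ − k₂)/(k₁ + k₂), so R = r² = 0.01075 and T = 1 − R = 0.9892.

R = 0.0108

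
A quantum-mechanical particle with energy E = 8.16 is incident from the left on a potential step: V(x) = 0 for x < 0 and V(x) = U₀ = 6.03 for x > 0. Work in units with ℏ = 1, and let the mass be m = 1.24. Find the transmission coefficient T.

T = 0.895

The wavenumbers are k₁ = √(2mE)/ℏ = 4.499 on the left and k₂ = √(2m(E − U₀))/ℏ = 2.298 on the right.
Continuity of ψ and ψ′ at the step yields the reflection amplitude r = (k₁ − k₂)/(k₁ + k₂) = 0.3237; thus R = |r|² = 0.1048, T = 0.8952.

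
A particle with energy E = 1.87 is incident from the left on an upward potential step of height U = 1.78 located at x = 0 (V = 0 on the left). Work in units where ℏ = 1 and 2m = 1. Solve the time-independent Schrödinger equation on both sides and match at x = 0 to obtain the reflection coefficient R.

R = 0.410

On each side the TISE gives plane waves with k = √(2m(E − V))/ℏ: k₁ = √(2·½·1.87) = 1.367, k₂ = √(2·½·0.09) = 0.3000.
Continuity of ψ and ψ′ at the step yields the reflection amplitude r = (k₁ − k₂)/(k₁ + k₂) = 0.6402; thus R = |r|² = 0.4098, T = 0.5902.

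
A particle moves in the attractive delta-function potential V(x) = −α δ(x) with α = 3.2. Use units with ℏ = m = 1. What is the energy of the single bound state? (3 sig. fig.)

For x ≠ 0 the bound state is ψ ∝ e^{−κ|x|}; integrating the TISE across the delta gives the cusp condition 2κ = 2mα/ℏ², so κ = 3.200.
Then E = −ℏ²κ²/(2m) = −mα²/(2ℏ²) = -5.120.

E = -5.12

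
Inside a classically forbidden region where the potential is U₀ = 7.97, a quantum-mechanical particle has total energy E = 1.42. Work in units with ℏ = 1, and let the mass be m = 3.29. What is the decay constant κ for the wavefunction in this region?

Since E < U₀ the TISE in this region is ψ'' = κ²ψ with κ = √(2m(U₀ − E))/ℏ.
κ = √(2 × 3.29 × 6.55) = 6.565.

κ = 6.56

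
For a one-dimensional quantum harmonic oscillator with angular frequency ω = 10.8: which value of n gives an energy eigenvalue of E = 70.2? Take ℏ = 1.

E_n = ℏω(n + ½) ⇒ n = E/(ℏω) − ½ = 70.2/10.8 − 0.5 = 6.000 → n = 6.

n = 6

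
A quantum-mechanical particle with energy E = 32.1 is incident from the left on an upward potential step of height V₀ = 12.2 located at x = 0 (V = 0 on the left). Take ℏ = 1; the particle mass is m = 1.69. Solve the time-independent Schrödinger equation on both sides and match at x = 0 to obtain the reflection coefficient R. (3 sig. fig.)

The wavenumbers are k₁ = √(2mE)/ℏ = 10.42 on the left and k₂ = √(2m(E − V₀))/ℏ = 8.201 on the right.
Continuity of ψ and ψ′ at the step yields the reflection amplitude r = (k₁ − k₂)/(k₁ + k₂) = 0.1190; thus R = |r|² = 0.01415, T = 0.9858.

R = 0.0142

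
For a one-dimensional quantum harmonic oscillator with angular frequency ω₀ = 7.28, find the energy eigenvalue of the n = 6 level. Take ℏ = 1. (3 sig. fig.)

The oscillator eigenvalues are E_n = ℏω₀(n + ½), so E_6 = 7.28 × 6.5 = 47.32.

E = 47.3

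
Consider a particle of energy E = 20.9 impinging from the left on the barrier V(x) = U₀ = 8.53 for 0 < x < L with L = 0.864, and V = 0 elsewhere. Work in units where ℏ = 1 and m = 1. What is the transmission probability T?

T = 0.944

E > U₀: inside the barrier k₂ = √(2m(E − U₀))/ℏ = 4.974, k₂L = 4.297.
T = [1 + U₀² sin²(k₂L) / (4E(E − U₀))]⁻¹ = 1/1.059 = 0.944.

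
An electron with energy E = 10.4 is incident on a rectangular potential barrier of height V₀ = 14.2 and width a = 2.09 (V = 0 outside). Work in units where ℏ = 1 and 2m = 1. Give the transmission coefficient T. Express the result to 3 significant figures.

Since E < V₀ the interior solution is evanescent with decay constant κ = √(2m(V₀ − E))/ℏ = 1.949.
κa = 4.074, sinh(κa) = 29.39.
The exact tunnelling result is T⁻¹ = 1 + V₀² sinh²(κa) / [4E(V₀ − E)] = 1103, so T = 0.000907.

T = 0.000907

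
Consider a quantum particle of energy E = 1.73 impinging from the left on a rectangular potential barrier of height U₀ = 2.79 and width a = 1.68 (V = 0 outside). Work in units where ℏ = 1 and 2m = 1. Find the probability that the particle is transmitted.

T = 0.112

E < U₀: inside the barrier ψ ∝ e^{±κx} with κ = √(2m(U₀ − E))/ℏ = 1.030.
κa = 1.730, sinh(κa) = 2.731.
Matching ψ, ψ′ at both faces gives T = [1 + U₀² sinh²(κa) / (4E(U₀ − E))]⁻¹ = 1/8.913 = 0.112.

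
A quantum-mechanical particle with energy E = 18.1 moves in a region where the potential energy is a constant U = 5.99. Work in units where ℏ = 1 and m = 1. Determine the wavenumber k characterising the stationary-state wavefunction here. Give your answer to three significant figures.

k = 4.92

With E > U the solution is oscillatory, ψ ∝ e^{±ikx} with k = √(2m(E − U))/ℏ.
k = √(2 × 1 × 12.11) = 4.921.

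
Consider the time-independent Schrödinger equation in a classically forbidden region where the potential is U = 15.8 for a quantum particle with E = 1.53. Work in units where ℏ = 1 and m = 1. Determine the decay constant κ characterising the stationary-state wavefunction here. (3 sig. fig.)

Since E < U the TISE in this region is ψ'' = κ²ψ with κ = √(2m(U − E))/ℏ.
κ = √(2 × 1 × 14.27) = 5.342.

κ = 5.34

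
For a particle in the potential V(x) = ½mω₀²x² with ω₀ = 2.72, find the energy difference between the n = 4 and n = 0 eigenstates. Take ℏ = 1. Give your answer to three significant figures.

ΔE = 10.9

E_n = ℏω₀(n + ½), so ΔE = (4 − 0) ℏω₀ = 4 × 2.72 = 10.88.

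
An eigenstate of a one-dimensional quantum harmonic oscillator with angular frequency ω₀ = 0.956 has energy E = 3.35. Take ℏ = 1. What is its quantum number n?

n = 3

Invert E_n = (n + ½)ℏω₀: n = E/ℏω₀ − ½ = 3.004, so n = 3.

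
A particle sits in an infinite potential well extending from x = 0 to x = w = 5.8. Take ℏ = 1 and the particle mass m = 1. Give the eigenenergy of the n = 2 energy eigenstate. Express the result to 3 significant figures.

The infinite-well eigenfunctions ψ_n = √(2/w) sin(nπx/w) vanish at both walls, giving E_n = n²π²ℏ²/(2mw²).
E_2 = 2² × π² / (2 × 1 × 5.8²) = 0.5868.

E = 0.587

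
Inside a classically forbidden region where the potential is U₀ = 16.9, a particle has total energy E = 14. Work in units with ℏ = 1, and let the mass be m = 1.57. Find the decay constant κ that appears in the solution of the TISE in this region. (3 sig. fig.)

Since E < U₀ the TISE in this region is ψ'' = κ²ψ with κ = √(2m(U₀ − E))/ℏ.
κ = √(2 × 1.57 × 2.9) = 3.018.

κ = 3.02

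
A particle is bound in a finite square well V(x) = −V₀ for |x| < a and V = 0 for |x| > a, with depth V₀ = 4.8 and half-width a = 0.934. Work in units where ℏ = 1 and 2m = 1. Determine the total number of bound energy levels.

N = 2

The dimensionless depth is z₀ = a√(2mV₀)/ℏ = 0.934 × √(4.800) = 2.046.
The even/odd transcendental equations gain one root per π/2 in z₀, giving N = 1 + ⌊2z₀/π⌋ = 1 + ⌊1.303⌋ = 2.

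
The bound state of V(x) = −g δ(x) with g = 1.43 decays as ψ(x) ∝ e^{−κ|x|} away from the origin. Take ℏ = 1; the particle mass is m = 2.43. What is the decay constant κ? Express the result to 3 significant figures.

Integrate −(ℏ²/2m)ψ'' − gδ(x)ψ = Eψ from −ε to +ε: the ψ'' term gives ψ'(0⁺) − ψ'(0⁻) and the δ term gives −(2mg/ℏ²)ψ(0).
With ψ ∝ e^{−κ|x|} this yields −2κ = −2mg/ℏ², so κ = mg/ℏ² = 3.475.

κ = 3.47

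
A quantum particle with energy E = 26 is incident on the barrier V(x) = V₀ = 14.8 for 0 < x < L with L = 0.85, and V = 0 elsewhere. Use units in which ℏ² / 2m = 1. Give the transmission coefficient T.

E > V₀: inside the barrier k₂ = √(2m(E − V₀))/ℏ = 3.347, k₂L = 2.845.
T = [1 + V₀² sin²(k₂L) / (4E(E − V₀))]⁻¹ = 1/1.016 = 0.984.

T = 0.984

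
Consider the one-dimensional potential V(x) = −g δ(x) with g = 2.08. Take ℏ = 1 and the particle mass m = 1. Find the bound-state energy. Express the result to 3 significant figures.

For x ≠ 0 the bound state is ψ ∝ e^{−κ|x|}; integrating the TISE across the delta gives the cusp condition 2κ = 2mg/ℏ², so κ = 2.080.
Then E = −ℏ²κ²/(2m) = −mg²/(2ℏ²) = -2.163.

E = -2.16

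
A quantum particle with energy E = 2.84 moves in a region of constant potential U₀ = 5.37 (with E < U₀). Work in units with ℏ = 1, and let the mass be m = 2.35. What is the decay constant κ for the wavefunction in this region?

κ = 3.45

Since E < U₀ the TISE in this region is ψ'' = κ²ψ with κ = √(2m(U₀ − E))/ℏ.
κ = √(2 × 2.35 × 2.53) = 3.448.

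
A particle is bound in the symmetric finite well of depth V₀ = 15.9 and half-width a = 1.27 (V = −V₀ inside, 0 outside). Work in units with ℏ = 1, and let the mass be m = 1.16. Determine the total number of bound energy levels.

N = 5

Define the well-strength parameter z₀ = (a/ℏ)√(2mV₀) = 1.27 × √(2·1.16·15.9) = 7.713.
The even/odd transcendental equations gain one root per π/2 in z₀, giving N = 1 + ⌊2z₀/π⌋ = 1 + ⌊4.911⌋ = 5.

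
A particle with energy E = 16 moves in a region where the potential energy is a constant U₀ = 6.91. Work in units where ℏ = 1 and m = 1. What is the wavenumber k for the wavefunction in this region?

k = 4.26

With E > U₀ the solution is oscillatory, ψ ∝ e^{±ikx} with k = √(2m(E − U₀))/ℏ.
k = √(2 × 1 × 9.09) = 4.264.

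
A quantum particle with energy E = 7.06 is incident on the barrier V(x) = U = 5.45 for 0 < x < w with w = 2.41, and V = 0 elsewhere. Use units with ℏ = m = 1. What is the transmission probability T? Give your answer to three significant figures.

T = 0.641

Above the barrier the interior wavenumber is k₂ = √(2m(E − U))/ℏ = 1.794, giving phase k₂w = 4.325.
Matching at both interfaces gives T⁻¹ = 1 + U² sin²(k₂w) / [4E(E − U)] = 1.560, hence T = 0.641.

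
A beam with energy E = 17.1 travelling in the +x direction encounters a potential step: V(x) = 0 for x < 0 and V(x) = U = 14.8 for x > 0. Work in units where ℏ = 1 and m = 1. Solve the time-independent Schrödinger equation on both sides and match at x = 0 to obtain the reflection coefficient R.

R = 0.215

On each side the TISE gives plane waves with k = √(2m(E − V))/ℏ: k₁ = √(2·1·17.1) = 5.848, k₂ = √(2·1·2.3) = 2.145.
Matching ψ and ψ′ at x = 0 gives r = (k₁ − k₂)/(k₁ + k₂), so R = r² = 0.2147 and T = 1 − R = 0.7853.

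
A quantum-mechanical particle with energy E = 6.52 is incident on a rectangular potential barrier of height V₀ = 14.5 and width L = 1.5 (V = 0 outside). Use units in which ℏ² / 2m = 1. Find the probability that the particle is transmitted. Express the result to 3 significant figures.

Since E < V₀ the interior solution is evanescent with decay constant κ = √(2m(V₀ − E))/ℏ = 2.825.
κL = 4.237, sinh(κL) = 34.60.
The exact tunnelling result is T⁻¹ = 1 + V₀² sinh²(κL) / [4E(V₀ − E)] = 1211, so T = 0.000826.

T = 0.000826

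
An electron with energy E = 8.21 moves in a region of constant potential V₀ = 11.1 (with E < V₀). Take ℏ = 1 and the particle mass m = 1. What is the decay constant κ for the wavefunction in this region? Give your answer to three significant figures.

κ = 2.40

Since E < V₀ the TISE in this region is ψ'' = κ²ψ with κ = √(2m(V₀ − E))/ℏ.
κ = √(2 × 1 × 2.89) = 2.404.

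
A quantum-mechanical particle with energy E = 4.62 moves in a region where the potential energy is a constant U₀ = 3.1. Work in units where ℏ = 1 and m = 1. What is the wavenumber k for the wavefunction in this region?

With E > U₀ the solution is oscillatory, ψ ∝ e^{±ikx} with k = √(2m(E − U₀))/ℏ.
k = √(2 × 1 × 1.52) = 1.744.

k = 1.74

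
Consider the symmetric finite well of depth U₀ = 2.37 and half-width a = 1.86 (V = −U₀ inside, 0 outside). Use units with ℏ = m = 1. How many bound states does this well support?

Define the well-strength parameter z₀ = (a/ℏ)√(2mU₀) = 1.86 × √(2·1·2.37) = 4.050.
The even/odd transcendental equations gain one root per π/2 in z₀, giving N = 1 + ⌊2z₀/π⌋ = 1 + ⌊2.578⌋ = 3.

N = 3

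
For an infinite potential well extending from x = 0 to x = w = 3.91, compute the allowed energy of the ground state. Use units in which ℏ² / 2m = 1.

Requiring ψ(0) = ψ(w) = 0 quantises k = nπ/w, hence E_n = ℏ²k²/2m = n²π²ℏ²/(2mw²).
E_1 = 1² × π² / (2 × 0.5 × 3.91²) = 0.6456.

E = 0.646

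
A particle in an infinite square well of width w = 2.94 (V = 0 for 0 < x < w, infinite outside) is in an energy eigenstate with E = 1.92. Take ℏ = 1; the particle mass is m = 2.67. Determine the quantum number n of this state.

n = 3

For an infinite well E_n = n²π²ℏ²/(2mw²), so n = (w/πℏ)√(2mE).
n = (2.94/π) × √(2 × 2.67 × 1.92) = 2.997 → n = 3.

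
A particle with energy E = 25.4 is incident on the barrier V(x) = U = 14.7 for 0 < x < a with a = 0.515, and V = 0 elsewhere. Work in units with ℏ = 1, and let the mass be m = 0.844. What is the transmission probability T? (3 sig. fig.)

T = 0.883

E > U: inside the barrier k₂ = √(2m(E − U))/ℏ = 4.250, k₂a = 2.189.
T = [1 + U² sin²(k₂a) / (4E(E − U))]⁻¹ = 1/1.132 = 0.883.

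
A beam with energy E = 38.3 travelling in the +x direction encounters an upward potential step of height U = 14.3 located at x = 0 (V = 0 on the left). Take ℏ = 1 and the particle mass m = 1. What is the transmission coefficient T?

T = 0.986

On each side the TISE gives plane waves with k = √(2m(E − V))/ℏ: k₁ = √(2·1·38.3) = 8.752, k₂ = √(2·1·24) = 6.928.
Continuity of ψ and ψ′ at the step yields the reflection amplitude r = (k₁ − k₂)/(k₁ + k₂) = 0.1163; thus R = |r|² = 0.01353, T = 0.9865.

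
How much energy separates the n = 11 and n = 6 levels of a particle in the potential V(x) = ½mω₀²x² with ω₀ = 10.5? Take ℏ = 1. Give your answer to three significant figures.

E_n = ℏω₀(n + ½), so ΔE = (11 − 6) ℏω₀ = 5 × 10.5 = 52.50.

ΔE = 52.5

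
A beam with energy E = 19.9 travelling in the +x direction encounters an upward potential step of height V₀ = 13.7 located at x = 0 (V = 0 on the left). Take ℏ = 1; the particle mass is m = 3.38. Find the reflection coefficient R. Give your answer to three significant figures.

R = 0.0804

The wavenumbers are k₁ = √(2mE)/ℏ = 11.60 on the left and k₂ = √(2m(E − V₀))/ℏ = 6.474 on the right.
Continuity of ψ and ψ′ at the step yields the reflection amplitude r = (k₁ − k₂)/(k₁ + k₂) = 0.2836; thus R = |r|² = 0.08040, T = 0.9196.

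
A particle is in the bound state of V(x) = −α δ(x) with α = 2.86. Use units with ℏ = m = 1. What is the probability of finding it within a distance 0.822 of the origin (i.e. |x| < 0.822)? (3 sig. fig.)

The normalised bound state is ψ = √κ e^{−κ|x|} with κ = mα/ℏ² = 2.860.
P(|x| < d) = ∫_{−d}^{d} κ e^{−2κ|x|} dx = 1 − e^{−2κd} = 1 − e^{−4.702} = 0.9909.

P = 0.991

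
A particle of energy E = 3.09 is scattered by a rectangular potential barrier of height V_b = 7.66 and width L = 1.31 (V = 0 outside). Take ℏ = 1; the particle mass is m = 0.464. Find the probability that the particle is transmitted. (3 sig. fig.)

T = 0.0173

Since E < V_b the interior solution is evanescent with decay constant κ = √(2m(V_b − E))/ℏ = 2.059.
κL = 2.698, sinh(κL) = 7.390.
The exact tunnelling result is T⁻¹ = 1 + V_b² sinh²(κL) / [4E(V_b − E)] = 57.72, so T = 0.0173.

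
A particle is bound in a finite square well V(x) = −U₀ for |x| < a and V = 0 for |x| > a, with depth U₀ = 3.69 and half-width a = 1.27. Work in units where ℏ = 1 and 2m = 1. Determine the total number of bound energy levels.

The dimensionless depth is z₀ = a√(2mU₀)/ℏ = 1.27 × √(3.690) = 2.440.
The even/odd transcendental equations gain one root per π/2 in z₀, giving N = 1 + ⌊2z₀/π⌋ = 1 + ⌊1.553⌋ = 2.

N = 2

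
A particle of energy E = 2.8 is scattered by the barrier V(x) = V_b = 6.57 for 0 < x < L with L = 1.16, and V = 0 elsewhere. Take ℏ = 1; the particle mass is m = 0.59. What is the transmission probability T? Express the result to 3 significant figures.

Since E < V_b the interior solution is evanescent with decay constant κ = √(2m(V_b − E))/ℏ = 2.109.
κL = 2.447, sinh(κL) = 5.731.
The exact tunnelling result is T⁻¹ = 1 + V_b² sinh²(κL) / [4E(V_b − E)] = 34.58, so T = 0.0289.

T = 0.0289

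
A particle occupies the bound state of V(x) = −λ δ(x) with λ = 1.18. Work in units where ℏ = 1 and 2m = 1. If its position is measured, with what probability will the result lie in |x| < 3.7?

P = 0.987

The normalised bound state is ψ = √κ e^{−κ|x|} with κ = mλ/ℏ² = 0.5900.
P(|x| < d) = ∫_{−d}^{d} κ e^{−2κ|x|} dx = 1 − e^{−2κd} = 1 − e^{−4.366} = 0.9873.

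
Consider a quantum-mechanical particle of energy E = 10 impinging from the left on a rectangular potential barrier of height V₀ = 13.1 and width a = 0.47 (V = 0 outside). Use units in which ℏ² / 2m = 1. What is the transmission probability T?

Since E < V₀ the interior solution is evanescent with decay constant κ = √(2m(V₀ − E))/ℏ = 1.761.
κa = 0.8275, sinh(κa) = 0.9253.
Matching ψ, ψ′ at both faces gives T = [1 + V₀² sinh²(κa) / (4E(V₀ − E))]⁻¹ = 1/2.185 = 0.458.

T = 0.458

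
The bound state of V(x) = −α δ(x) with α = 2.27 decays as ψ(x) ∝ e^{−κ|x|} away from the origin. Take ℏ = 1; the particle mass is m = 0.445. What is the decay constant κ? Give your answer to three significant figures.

Integrating the TISE across x = 0 gives the cusp condition ψ'(0⁺) − ψ'(0⁻) = −(2mα/ℏ²)ψ(0).
With ψ ∝ e^{−κ|x|} this yields −2κ = −2mα/ℏ², so κ = mα/ℏ² = 1.010.

κ = 1.01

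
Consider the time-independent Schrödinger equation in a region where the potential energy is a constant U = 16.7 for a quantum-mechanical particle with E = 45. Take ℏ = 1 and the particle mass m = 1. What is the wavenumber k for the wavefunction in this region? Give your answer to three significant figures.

k = 7.52

With E > U the solution is oscillatory, ψ ∝ e^{±ikx} with k = √(2m(E − U))/ℏ.
k = √(2 × 1 × 28.3) = 7.523.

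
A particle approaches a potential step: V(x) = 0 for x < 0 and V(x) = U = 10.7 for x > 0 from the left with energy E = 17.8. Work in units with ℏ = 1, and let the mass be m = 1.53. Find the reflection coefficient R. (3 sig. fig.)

The wavenumbers are k₁ = √(2mE)/ℏ = 7.380 on the left and k₂ = √(2m(E − U))/ℏ = 4.661 on the right.
Continuity of ψ and ψ′ at the step yields the reflection amplitude r = (k₁ − k₂)/(k₁ + k₂) = 0.2258; thus R = |r|² = 0.05099, T = 0.9490.

R = 0.0510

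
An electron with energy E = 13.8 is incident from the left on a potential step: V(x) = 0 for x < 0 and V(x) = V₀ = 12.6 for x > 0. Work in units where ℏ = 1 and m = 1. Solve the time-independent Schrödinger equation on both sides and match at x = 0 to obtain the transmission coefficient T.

On each side the TISE gives plane waves with k = √(2m(E − V))/ℏ: k₁ = √(2·1·13.8) = 5.254, k₂ = √(2·1·1.2) = 1.549.
Matching ψ and ψ′ at x = 0 gives r = (k₁ − k₂)/(k₁ + k₂), so R = r² = 0.2965 and T = 1 − R = 0.7035.

T = 0.703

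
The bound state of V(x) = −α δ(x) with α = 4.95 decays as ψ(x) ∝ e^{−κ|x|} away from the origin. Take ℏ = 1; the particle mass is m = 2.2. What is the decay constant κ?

Integrate −(ℏ²/2m)ψ'' − αδ(x)ψ = Eψ from −ε to +ε: the ψ'' term gives ψ'(0⁺) − ψ'(0⁻) and the δ term gives −(2mα/ℏ²)ψ(0).
With ψ ∝ e^{−κ|x|} this yields −2κ = −2mα/ℏ², so κ = mα/ℏ² = 10.89.

κ = 10.9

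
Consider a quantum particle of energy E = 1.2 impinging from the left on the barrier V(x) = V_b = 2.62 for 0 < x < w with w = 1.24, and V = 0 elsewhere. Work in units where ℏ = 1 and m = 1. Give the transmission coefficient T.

T = 0.0590

Since E < V_b the interior solution is evanescent with decay constant κ = √(2m(V_b − E))/ℏ = 1.685.
κw = 2.090, sinh(κw) = 3.979.
The exact tunnelling result is T⁻¹ = 1 + V_b² sinh²(κw) / [4E(V_b − E)] = 16.95, so T = 0.0590.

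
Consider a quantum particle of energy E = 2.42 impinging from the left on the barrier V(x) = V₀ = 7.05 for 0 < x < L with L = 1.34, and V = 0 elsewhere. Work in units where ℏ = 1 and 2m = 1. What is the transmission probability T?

T = 0.0112

E < V₀: inside the barrier ψ ∝ e^{±κx} with κ = √(2m(V₀ − E))/ℏ = 2.152.
κL = 2.883, sinh(κL) = 8.909.
Matching ψ, ψ′ at both faces gives T = [1 + V₀² sinh²(κL) / (4E(V₀ − E))]⁻¹ = 1/89.02 = 0.0112.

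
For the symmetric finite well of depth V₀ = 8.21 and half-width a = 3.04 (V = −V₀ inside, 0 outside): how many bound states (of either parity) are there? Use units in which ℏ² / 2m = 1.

N = 6

The dimensionless depth is z₀ = a√(2mV₀)/ℏ = 3.04 × √(8.210) = 8.711.
The even/odd transcendental equations gain one root per π/2 in z₀, giving N = 1 + ⌊2z₀/π⌋ = 1 + ⌊5.545⌋ = 6.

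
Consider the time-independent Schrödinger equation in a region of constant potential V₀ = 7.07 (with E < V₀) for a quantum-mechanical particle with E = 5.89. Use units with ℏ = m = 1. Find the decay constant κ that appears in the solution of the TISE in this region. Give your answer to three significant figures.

κ = 1.54

Since E < V₀ the TISE in this region is ψ'' = κ²ψ with κ = √(2m(V₀ − E))/ℏ.
κ = √(2 × 1 × 1.18) = 1.536.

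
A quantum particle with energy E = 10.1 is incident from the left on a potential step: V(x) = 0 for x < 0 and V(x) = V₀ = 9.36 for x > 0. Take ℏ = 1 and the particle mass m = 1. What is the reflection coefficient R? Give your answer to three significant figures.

R = 0.329

On each side the TISE gives plane waves with k = √(2m(E − V))/ℏ: k₁ = √(2·1·10.1) = 4.494, k₂ = √(2·1·0.74) = 1.217.
Matching ψ and ψ′ at x = 0 gives r = (k₁ − k₂)/(k₁ + k₂), so R = r² = 0.3294 and T = 1 − R = 0.6706.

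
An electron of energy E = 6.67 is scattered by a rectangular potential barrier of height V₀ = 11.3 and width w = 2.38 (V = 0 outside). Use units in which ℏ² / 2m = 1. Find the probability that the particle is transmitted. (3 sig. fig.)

Since E < V₀ the interior solution is evanescent with decay constant κ = √(2m(V₀ − E))/ℏ = 2.152.
κw = 5.121, sinh(κw) = 83.76.
The exact tunnelling result is T⁻¹ = 1 + V₀² sinh²(κw) / [4E(V₀ − E)] = 7253, so T = 0.000138.

T = 0.000138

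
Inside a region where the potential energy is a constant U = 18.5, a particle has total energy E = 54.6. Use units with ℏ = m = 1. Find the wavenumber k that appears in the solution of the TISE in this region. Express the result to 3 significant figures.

k = 8.50

With E > U the solution is oscillatory, ψ ∝ e^{±ikx} with k = √(2m(E − U))/ℏ.
k = √(2 × 1 × 36.1) = 8.497.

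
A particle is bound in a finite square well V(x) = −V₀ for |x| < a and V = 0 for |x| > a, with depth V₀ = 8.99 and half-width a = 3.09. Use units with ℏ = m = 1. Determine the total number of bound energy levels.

N = 9

The dimensionless depth is z₀ = a√(2mV₀)/ℏ = 3.09 × √(17.98) = 13.10.
The even/odd transcendental equations gain one root per π/2 in z₀, giving N = 1 + ⌊2z₀/π⌋ = 1 + ⌊8.341⌋ = 9.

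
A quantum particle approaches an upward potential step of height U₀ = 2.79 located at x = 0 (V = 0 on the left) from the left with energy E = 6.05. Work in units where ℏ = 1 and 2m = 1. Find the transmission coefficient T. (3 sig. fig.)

T = 0.976

The wavenumbers are k₁ = √(2mE)/ℏ = 2.460 on the left and k₂ = √(2m(E − U₀))/ℏ = 1.806 on the right.
Matching ψ and ψ′ at x = 0 gives r = (k₁ − k₂)/(k₁ + k₂), so R = r² = 0.02352 and T = 1 − R = 0.9765.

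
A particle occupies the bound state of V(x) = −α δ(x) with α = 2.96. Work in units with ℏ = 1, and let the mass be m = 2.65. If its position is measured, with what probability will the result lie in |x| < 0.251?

P = 0.981

The normalised bound state is ψ = √κ e^{−κ|x|} with κ = mα/ℏ² = 7.844.
P(|x| < d) = ∫_{−d}^{d} κ e^{−2κ|x|} dx = 1 − e^{−2κd} = 1 − e^{−3.938} = 0.9805.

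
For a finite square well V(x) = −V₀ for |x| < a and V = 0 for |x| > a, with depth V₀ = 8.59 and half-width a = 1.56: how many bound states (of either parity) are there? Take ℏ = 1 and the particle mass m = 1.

The dimensionless depth is z₀ = a√(2mV₀)/ℏ = 1.56 × √(17.18) = 6.466.
The even/odd transcendental equations gain one root per π/2 in z₀, giving N = 1 + ⌊2z₀/π⌋ = 1 + ⌊4.116⌋ = 5.

N = 5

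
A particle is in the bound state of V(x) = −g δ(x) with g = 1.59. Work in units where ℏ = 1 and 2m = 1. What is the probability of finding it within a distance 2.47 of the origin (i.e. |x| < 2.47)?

P = 0.980

The normalised bound state is ψ = √κ e^{−κ|x|} with κ = mg/ℏ² = 0.7950.
P(|x| < d) = ∫_{−d}^{d} κ e^{−2κ|x|} dx = 1 − e^{−2κd} = 1 − e^{−3.927} = 0.9803.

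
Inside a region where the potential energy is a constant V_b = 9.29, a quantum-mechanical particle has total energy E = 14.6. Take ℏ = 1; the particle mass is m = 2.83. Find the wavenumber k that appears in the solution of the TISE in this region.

With E > V_b the solution is oscillatory, ψ ∝ e^{±ikx} with k = √(2m(E − V_b))/ℏ.
k = √(2 × 2.83 × 5.31) = 5.482.

k = 5.48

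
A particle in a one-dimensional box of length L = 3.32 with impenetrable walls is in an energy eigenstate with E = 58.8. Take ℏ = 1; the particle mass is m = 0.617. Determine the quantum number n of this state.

n = 9

From E_n = n²π²ℏ²/(2mL²) invert to n = √(2mL²E)/(πℏ).
n = (3.32/π) × √(2 × 0.617 × 58.8) = 9.002 → n = 9.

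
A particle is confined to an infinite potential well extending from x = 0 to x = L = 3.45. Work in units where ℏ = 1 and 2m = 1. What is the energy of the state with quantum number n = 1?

E = 0.829

Requiring ψ(0) = ψ(L) = 0 quantises k = nπ/L, hence E_n = ℏ²k²/2m = n²π²ℏ²/(2mL²).
E_1 = 1² × π² / (2 × 0.5 × 3.45²) = 0.8292.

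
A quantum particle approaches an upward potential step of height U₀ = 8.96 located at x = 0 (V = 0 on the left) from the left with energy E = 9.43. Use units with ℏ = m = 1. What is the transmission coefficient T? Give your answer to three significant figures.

The wavenumbers are k₁ = √(2mE)/ℏ = 4.343 on the left and k₂ = √(2m(E − U₀))/ℏ = 0.9695 on the right.
Continuity of ψ and ψ′ at the step yields the reflection amplitude r = (k₁ − k₂)/(k₁ + k₂) = 0.6350; thus R = |r|² = 0.4032, T = 0.5968.

T = 0.597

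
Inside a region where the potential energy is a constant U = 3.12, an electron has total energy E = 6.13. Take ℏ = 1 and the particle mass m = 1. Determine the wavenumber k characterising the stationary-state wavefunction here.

k = 2.45

With E > U the solution is oscillatory, ψ ∝ e^{±ikx} with k = √(2m(E − U))/ℏ.
k = √(2 × 1 × 3.01) = 2.454.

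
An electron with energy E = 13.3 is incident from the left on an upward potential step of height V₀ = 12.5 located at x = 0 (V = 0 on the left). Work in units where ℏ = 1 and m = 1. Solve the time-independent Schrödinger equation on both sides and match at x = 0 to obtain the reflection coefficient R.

The wavenumbers are k₁ = √(2mE)/ℏ = 5.158 on the left and k₂ = √(2m(E − V₀))/ℏ = 1.265 on the right.
Matching ψ and ψ′ at x = 0 gives r = (k₁ − k₂)/(k₁ + k₂), so R = r² = 0.3674 and T = 1 − R = 0.6326.

R = 0.367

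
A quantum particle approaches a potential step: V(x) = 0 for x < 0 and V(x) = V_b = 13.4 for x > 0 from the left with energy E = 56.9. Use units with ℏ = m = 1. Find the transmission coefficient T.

On each side the TISE gives plane waves with k = √(2m(E − V))/ℏ: k₁ = √(2·1·56.9) = 10.67, k₂ = √(2·1·43.5) = 9.327.
Matching ψ and ψ′ at x = 0 gives r = (k₁ − k₂)/(k₁ + k₂), so R = r² = 0.004493 and T = 1 − R = 0.9955.

T = 0.996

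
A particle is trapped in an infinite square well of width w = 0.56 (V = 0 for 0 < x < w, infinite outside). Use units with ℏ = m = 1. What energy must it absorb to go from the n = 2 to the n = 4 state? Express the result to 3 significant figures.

E_n = n²π²ℏ²/(2mw²), so ΔE = (4² − 2²) π²ℏ²/(2mw²).
ΔE = 12 × π² / (2 × 1 × 0.56²) = 188.8.

ΔE = 189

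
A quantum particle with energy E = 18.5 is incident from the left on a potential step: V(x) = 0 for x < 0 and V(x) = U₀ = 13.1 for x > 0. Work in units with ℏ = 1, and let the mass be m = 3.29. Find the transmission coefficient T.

T = 0.911

The wavenumbers are k₁ = √(2mE)/ℏ = 11.03 on the left and k₂ = √(2m(E − U₀))/ℏ = 5.961 on the right.
Continuity of ψ and ψ′ at the step yields the reflection amplitude r = (k₁ − k₂)/(k₁ + k₂) = 0.2985; thus R = |r|² = 0.08909, T = 0.9109.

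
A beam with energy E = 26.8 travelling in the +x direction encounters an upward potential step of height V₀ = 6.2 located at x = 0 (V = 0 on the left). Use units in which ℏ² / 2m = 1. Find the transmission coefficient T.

T = 0.996

On each side the TISE gives plane waves with k = √(2m(E − V))/ℏ: k₁ = √(2·½·26.8) = 5.177, k₂ = √(2·½·20.6) = 4.539.
Matching ψ and ψ′ at x = 0 gives r = (k₁ − k₂)/(k₁ + k₂), so R = r² = 0.004314 and T = 1 − R = 0.9957.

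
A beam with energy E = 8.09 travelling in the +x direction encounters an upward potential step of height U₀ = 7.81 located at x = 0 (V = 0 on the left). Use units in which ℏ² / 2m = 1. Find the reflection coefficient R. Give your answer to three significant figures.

R = 0.471

On each side the TISE gives plane waves with k = √(2m(E − V))/ℏ: k₁ = √(2·½·8.09) = 2.844, k₂ = √(2·½·0.28) = 0.5292.
Continuity of ψ and ψ′ at the step yields the reflection amplitude r = (k₁ − k₂)/(k₁ + k₂) = 0.6863; thus R = |r|² = 0.4710, T = 0.5290.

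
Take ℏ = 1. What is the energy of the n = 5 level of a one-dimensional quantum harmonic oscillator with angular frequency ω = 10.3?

Using E_n = (n + ½)ℏω: E_5 = 5.5 × 10.3 = 56.65.

E = 56.7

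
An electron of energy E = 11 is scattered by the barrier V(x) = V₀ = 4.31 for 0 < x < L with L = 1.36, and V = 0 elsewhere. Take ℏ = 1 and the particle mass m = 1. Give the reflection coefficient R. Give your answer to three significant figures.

E > V₀: inside the barrier k₂ = √(2m(E − V₀))/ℏ = 3.658, k₂L = 4.975.
T = [1 + V₀² sin²(k₂L) / (4E(E − V₀))]⁻¹ = 1/1.059 = 0.944.
R = 1 − T = 0.0556.

R = 0.0556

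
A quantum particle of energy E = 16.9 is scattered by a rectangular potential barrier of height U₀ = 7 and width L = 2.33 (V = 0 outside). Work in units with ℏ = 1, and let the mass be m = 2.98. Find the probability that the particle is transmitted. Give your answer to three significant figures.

T = 0.954

Above the barrier the interior wavenumber is k₂ = √(2m(E − U₀))/ℏ = 7.681, giving phase k₂L = 17.90.
Matching at both interfaces gives T⁻¹ = 1 + U₀² sin²(k₂L) / [4E(E − U₀)] = 1.049, hence T = 0.954.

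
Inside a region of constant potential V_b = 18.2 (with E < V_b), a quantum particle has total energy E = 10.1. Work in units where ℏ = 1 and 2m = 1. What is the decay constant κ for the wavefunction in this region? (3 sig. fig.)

Since E < V_b the TISE in this region is ψ'' = κ²ψ with κ = √(2m(V_b − E))/ℏ.
κ = √(2 × 0.5 × 8.1) = 2.846.

κ = 2.85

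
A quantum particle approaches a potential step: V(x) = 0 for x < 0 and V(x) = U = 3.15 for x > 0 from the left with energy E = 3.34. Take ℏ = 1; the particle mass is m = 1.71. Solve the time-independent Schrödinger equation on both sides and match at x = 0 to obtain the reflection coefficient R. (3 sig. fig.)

R = 0.378

The wavenumbers are k₁ = √(2mE)/ℏ = 3.380 on the left and k₂ = √(2m(E − U))/ℏ = 0.8061 on the right.
Matching ψ and ψ′ at x = 0 gives r = (k₁ − k₂)/(k₁ + k₂), so R = r² = 0.3780 and T = 1 − R = 0.6220.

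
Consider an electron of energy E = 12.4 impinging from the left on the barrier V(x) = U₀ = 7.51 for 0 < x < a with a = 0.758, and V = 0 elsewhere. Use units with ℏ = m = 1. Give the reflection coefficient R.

R = 0.101

Above the barrier the interior wavenumber is k₂ = √(2m(E − U₀))/ℏ = 3.127, giving phase k₂a = 2.370.
T = [1 + U₀² sin²(k₂a) / (4E(E − U₀))]⁻¹ = 1/1.113 = 0.899.
R = 1 − T = 0.101.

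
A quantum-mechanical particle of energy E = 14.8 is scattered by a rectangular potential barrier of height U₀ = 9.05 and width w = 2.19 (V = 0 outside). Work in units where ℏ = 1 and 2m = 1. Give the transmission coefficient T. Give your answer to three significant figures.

T = 0.849

Above the barrier the interior wavenumber is k₂ = √(2m(E − U₀))/ℏ = 2.398, giving phase k₂w = 5.251.
T = [1 + U₀² sin²(k₂w) / (4E(E − U₀))]⁻¹ = 1/1.177 = 0.849.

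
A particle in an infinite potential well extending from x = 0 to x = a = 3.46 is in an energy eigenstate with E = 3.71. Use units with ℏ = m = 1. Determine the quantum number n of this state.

n = 3

From E_n = n²π²ℏ²/(2ma²) invert to n = √(2ma²E)/(πℏ).
n = (3.46/π) × √(2 × 1 × 3.71) = 3.000 → n = 3.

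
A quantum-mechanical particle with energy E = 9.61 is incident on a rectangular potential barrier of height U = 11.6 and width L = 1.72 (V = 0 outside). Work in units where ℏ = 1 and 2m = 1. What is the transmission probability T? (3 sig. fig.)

E < U: inside the barrier ψ ∝ e^{±κx} with κ = √(2m(U − E))/ℏ = 1.411.
κL = 2.426, sinh(κL) = 5.615.
Matching ψ, ψ′ at both faces gives T = [1 + U² sinh²(κL) / (4E(U − E))]⁻¹ = 1/56.45 = 0.0177.

T = 0.0177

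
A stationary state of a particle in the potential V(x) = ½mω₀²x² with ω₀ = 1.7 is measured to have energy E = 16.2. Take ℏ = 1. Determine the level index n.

Invert E_n = (n + ½)ℏω₀: n = E/ℏω₀ − ½ = 9.029, so n = 9.

n = 9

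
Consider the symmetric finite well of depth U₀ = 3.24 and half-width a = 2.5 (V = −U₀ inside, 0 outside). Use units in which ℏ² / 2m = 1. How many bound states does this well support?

N = 3

Define the well-strength parameter z₀ = (a/ℏ)√(2mU₀) = 2.5 × √(2·0.5·3.24) = 4.500.
The even/odd transcendental equations gain one root per π/2 in z₀, giving N = 1 + ⌊2z₀/π⌋ = 1 + ⌊2.865⌋ = 3.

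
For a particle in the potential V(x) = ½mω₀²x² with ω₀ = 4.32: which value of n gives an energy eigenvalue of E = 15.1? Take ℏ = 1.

Invert E_n = (n + ½)ℏω₀: n = E/ℏω₀ − ½ = 2.995, so n = 3.

n = 3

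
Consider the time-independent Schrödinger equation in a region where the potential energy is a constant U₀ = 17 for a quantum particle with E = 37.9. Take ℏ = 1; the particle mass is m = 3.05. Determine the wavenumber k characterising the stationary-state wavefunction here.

k = 11.3

With E > U₀ the solution is oscillatory, ψ ∝ e^{±ikx} with k = √(2m(E − U₀))/ℏ.
k = √(2 × 3.05 × 20.9) = 11.29.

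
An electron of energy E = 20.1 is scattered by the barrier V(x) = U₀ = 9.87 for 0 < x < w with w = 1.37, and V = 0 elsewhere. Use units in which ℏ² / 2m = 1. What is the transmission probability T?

T = 0.904

Above the barrier the interior wavenumber is k₂ = √(2m(E − U₀))/ℏ = 3.198, giving phase k₂w = 4.382.
Matching at both interfaces gives T⁻¹ = 1 + U₀² sin²(k₂w) / [4E(E − U₀)] = 1.106, hence T = 0.904.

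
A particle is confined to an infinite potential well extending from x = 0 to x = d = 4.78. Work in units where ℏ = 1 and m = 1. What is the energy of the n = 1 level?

E = 0.216

The infinite-well eigenfunctions ψ_n = √(2/d) sin(nπx/d) vanish at both walls, giving E_n = n²π²ℏ²/(2md²).
E_1 = 1² × π² / (2 × 1 × 4.78²) = 0.2160.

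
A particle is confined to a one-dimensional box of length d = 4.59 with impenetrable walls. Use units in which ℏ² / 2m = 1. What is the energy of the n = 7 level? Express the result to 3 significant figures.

The infinite-well eigenfunctions ψ_n = √(2/d) sin(nπx/d) vanish at both walls, giving E_n = n²π²ℏ²/(2md²).
E_7 = 7² × π² / (2 × 0.5 × 4.59²) = 22.95.

E = 23.0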